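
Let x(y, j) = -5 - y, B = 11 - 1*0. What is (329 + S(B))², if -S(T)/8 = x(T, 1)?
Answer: 208849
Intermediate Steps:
B = 11 (B = 11 + 0 = 11)
S(T) = 40 + 8*T (S(T) = -8*(-5 - T) = 40 + 8*T)
(329 + S(B))² = (329 + (40 + 8*11))² = (329 + (40 + 88))² = (329 + 128)² = 457² = 208849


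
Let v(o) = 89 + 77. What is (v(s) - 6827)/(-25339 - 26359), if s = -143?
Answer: 6661/51698 ≈ 0.12884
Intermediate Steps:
v(o) = 166
(v(s) - 6827)/(-25339 - 26359) = (166 - 6827)/(-25339 - 26359) = -6661/(-51698) = -6661*(-1/51698) = 6661/51698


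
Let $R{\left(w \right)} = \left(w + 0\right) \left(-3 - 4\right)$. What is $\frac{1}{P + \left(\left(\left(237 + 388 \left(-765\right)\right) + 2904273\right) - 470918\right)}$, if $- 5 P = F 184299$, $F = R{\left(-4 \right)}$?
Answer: $\frac{5}{5523488} \approx 9.0523 \cdot 10^{-7}$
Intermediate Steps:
$R{\left(w \right)} = - 7 w$ ($R{\left(w \right)} = w \left(-7\right) = - 7 w$)
$F = 28$ ($F = \left(-7\right) \left(-4\right) = 28$)
$P = - \frac{5160372}{5}$ ($P = - \frac{28 \cdot 184299}{5} = \left(- \frac{1}{5}\right) 5160372 = - \frac{5160372}{5} \approx -1.0321 \cdot 10^{6}$)
$\frac{1}{P + \left(\left(\left(237 + 388 \left(-765\right)\right) + 2904273\right) - 470918\right)} = \frac{1}{- \frac{5160372}{5} + \left(\left(\left(237 + 388 \left(-765\right)\right) + 2904273\right) - 470918\right)} = \frac{1}{- \frac{5160372}{5} + \left(\left(\left(237 - 296820\right) + 2904273\right) - 470918\right)} = \frac{1}{- \frac{5160372}{5} + \left(\left(-296583 + 2904273\right) - 470918\right)} = \frac{1}{- \frac{5160372}{5} + \left(2607690 - 470918\right)} = \frac{1}{- \frac{5160372}{5} + 2136772} = \frac{1}{\frac{5523488}{5}} = \frac{5}{5523488}$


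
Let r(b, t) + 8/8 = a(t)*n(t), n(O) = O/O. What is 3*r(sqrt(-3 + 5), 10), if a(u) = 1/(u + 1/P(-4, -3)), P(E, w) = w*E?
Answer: -327/121 ≈ -2.7025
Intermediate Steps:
P(E, w) = E*w
n(O) = 1
a(u) = 1/(1/12 + u) (a(u) = 1/(u + 1/(-4*(-3))) = 1/(u + 1/12) = 1/(1/12 + u))
r(b, t) = -1 + 12/(1 + 12*t) (r(b, t) = -1 + (12/(1 + 12*t))*1 = -1 + 12/(1 + 12*t))
3*r(sqrt(-3 + 5), 10) = 3*((11 - 12*10)/(1 + 12*10)) = 3*((11 - 120)/(1 + 120)) = 3*(-109/121) = -327/121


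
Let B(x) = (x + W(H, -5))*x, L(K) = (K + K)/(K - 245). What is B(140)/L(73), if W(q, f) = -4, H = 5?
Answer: -1637440/73 ≈ -22431.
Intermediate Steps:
L(K) = 2*K/(-245 + K) (L(K) = (2*K)/(-245 + K) = 2*K/(-245 + K))
B(x) = x*(-4 + x) (B(x) = (x - 4)*x = (-4 + x)*x = x*(-4 + x))
B(140)/L(73) = (140*(-4 + 140))/((2*73/(-245 + 73))) = (140*136)/((2*73/(-172))) = 19040/((2*73*(-1/172))) = 19040/(-73/86) = 19040*(-86/73) = -1637440/73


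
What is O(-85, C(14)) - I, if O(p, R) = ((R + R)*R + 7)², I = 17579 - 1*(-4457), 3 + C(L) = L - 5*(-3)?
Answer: 1824845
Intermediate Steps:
C(L) = 12 + L (C(L) = -3 + (L - 5*(-3)) = -3 + (L + 15) = -3 + (15 + L) = 12 + L)
I = 22036 (I = 17579 + 4457 = 22036)
O(p, R) = (7 + 2*R²)² (O(p, R) = ((2*R)*R + 7)² = (2*R² + 7)² = (7 + 2*R²)²)
O(-85, C(14)) - I = (7 + 2*(12 + 14)²)² - 1*22036 = (7 + 2*26²)² - 22036 = (7 + 2*676)² - 22036 = (7 + 1352)² - 22036 = 1359² - 22036 = 1846881 - 22036 = 1824845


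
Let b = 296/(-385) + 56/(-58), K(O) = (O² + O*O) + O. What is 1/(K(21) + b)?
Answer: 11165/10062631 ≈ 0.0011096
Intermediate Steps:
K(O) = O + 2*O² (K(O) = (O² + O²) + O = 2*O² + O = O + 2*O²)
b = -19364/11165 (b = 296*(-1/385) + 56*(-1/58) = -296/385 - 28/29 = -19364/11165 ≈ -1.7343)
1/(K(21) + b) = 1/(21*(1 + 2*21) - 19364/11165) = 1/(21*(1 + 42) - 19364/11165) = 1/(21*43 - 19364/11165) = 1/(903 - 19364/11165) = 1/(10062631/11165) = 11165/10062631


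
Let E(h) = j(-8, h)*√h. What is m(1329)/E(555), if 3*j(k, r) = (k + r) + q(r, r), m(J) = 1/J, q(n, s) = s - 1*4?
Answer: √555/269959770 ≈ 8.7266e-8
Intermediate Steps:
q(n, s) = -4 + s (q(n, s) = s - 4 = -4 + s)
j(k, r) = -4/3 + k/3 + 2*r/3 (j(k, r) = ((k + r) + (-4 + r))/3 = (-4 + k + 2*r)/3 = -4/3 + k/3 + 2*r/3)
E(h) = √h*(-4 + 2*h/3) (E(h) = (-4/3 + (⅓)*(-8) + 2*h/3)*√h = (-4/3 - 8/3 + 2*h/3)*√h = (-4 + 2*h/3)*√h = √h*(-4 + 2*h/3))
m(1329)/E(555) = 1/(1329*((2*√555*(-6 + 555)/3))) = 1/(1329*(((⅔)*√555*549))) = 1/(1329*((366*√555))) = (√555/203130)/1329 = √555/269959770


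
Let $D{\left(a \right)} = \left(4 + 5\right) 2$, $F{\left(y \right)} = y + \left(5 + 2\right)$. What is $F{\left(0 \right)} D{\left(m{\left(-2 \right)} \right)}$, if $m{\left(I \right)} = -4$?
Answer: $126$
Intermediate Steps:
$F{\left(y \right)} = 7 + y$ ($F{\left(y \right)} = y + 7 = 7 + y$)
$D{\left(a \right)} = 18$ ($D{\left(a \right)} = 9 \cdot 2 = 18$)
$F{\left(0 \right)} D{\left(m{\left(-2 \right)} \right)} = \left(7 + 0\right) 18 = 7 \cdot 18 = 126$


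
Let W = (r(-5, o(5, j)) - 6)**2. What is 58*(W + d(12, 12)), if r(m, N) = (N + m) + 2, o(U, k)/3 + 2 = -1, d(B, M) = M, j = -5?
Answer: 19488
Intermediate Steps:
o(U, k) = -9 (o(U, k) = -6 + 3*(-1) = -6 - 3 = -9)
r(m, N) = 2 + N + m
W = 324 (W = ((2 - 9 - 5) - 6)**2 = (-12 - 6)**2 = (-18)**2 = 324)
58*(W + d(12, 12)) = 58*(324 + 12) = 58*336 = 19488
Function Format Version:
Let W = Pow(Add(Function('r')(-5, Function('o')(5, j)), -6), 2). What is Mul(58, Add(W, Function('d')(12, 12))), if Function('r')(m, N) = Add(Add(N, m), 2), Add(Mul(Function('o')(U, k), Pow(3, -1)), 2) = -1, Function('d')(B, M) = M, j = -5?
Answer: 19488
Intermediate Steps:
Function('o')(U, k) = -9 (Function('o')(U, k) = Add(-6, Mul(3, -1)) = Add(-6, -3) = -9)
Function('r')(m, N) = Add(2, N, m)
W = 324 (W = Pow(Add(Add(2, -9, -5), -6), 2) = Pow(Add(-12, -6), 2) = Pow(-18, 2) = 324)
Mul(58, Add(W, Function('d')(12, 12))) = Mul(58, Add(324, 12)) = Mul(58, 336) = 19488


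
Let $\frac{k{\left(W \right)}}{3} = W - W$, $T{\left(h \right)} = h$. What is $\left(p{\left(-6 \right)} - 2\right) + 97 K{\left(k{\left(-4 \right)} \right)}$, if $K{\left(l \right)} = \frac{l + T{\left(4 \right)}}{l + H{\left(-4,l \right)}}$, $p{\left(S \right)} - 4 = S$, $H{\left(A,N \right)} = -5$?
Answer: $- \frac{408}{5} \approx -81.6$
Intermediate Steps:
$p{\left(S \right)} = 4 + S$
$k{\left(W \right)} = 0$ ($k{\left(W \right)} = 3 \left(W - W\right) = 3 \cdot 0 = 0$)
$K{\left(l \right)} = \frac{4 + l}{-5 + l}$ ($K{\left(l \right)} = \frac{l + 4}{l - 5} = \frac{4 + l}{-5 + l}$)
$\left(p{\left(-6 \right)} - 2\right) + 97 K{\left(k{\left(-4 \right)} \right)} = \left(\left(4 - 6\right) - 2\right) + 97 \frac{4 + 0}{-5 + 0} = \left(-2 - 2\right) + 97 \frac{1}{-5} \cdot 4 = -4 + 97 \left(\left(- \frac{1}{5}\right) 4\right) = -4 + 97 \left(- \frac{4}{5}\right) = -4 - \frac{388}{5} = - \frac{408}{5}$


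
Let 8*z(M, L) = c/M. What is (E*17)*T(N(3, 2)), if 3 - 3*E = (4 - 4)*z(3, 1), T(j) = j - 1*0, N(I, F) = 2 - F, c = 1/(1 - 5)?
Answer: 0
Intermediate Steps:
c = -1/4 (c = 1/(-4) = -1/4 ≈ -0.25000)
z(M, L) = -1/(32*M) (z(M, L) = (-1/(4*M))/8 = -1/(32*M))
T(j) = j (T(j) = j + 0 = j)
E = 1 (E = 1 - (4 - 4)*(-1/32/3)/3 = 1 - 0*(-1/32*1/3) = 1 - 0*(-1)/96 = 1 - 1/3*0 = 1 + 0 = 1)
(E*17)*T(N(3, 2)) = (1*17)*(2 - 1*2) = 17*(2 - 2) = 17*0 = 0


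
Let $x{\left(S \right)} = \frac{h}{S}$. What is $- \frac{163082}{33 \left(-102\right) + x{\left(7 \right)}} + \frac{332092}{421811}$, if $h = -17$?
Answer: $\frac{6703546134}{136244953} \approx 49.202$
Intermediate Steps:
$x{\left(S \right)} = - \frac{17}{S}$
$- \frac{163082}{33 \left(-102\right) + x{\left(7 \right)}} + \frac{332092}{421811} = - \frac{163082}{33 \left(-102\right) - \frac{17}{7}} + \frac{332092}{421811} = - \frac{163082}{-3366 - \frac{17}{7}} + 332092 \cdot \frac{1}{421811} = - \frac{163082}{-3366 - \frac{17}{7}} + \frac{332092}{421811} = - \frac{163082}{- \frac{23579}{7}} + \frac{332092}{421811} = \left(-163082\right) \left(- \frac{7}{23579}\right) + \frac{332092}{421811} = \frac{15638}{323} + \frac{332092}{421811} = \frac{6703546134}{136244953}$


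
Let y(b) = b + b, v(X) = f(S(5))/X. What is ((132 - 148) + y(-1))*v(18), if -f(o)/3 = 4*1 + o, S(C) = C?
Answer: 27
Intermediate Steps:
f(o) = -12 - 3*o (f(o) = -3*(4*1 + o) = -3*(4 + o) = -12 - 3*o)
v(X) = -27/X (v(X) = (-12 - 3*5)/X = (-12 - 15)/X = -27/X)
y(b) = 2*b
((132 - 148) + y(-1))*v(18) = ((132 - 148) + 2*(-1))*(-27/18) = (-16 - 2)*(-27*1/18) = -18*(-3/2) = 27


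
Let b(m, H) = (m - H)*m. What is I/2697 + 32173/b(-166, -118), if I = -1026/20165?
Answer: 583240196899/144446573280 ≈ 4.0378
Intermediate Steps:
b(m, H) = m*(m - H)
I = -1026/20165 (I = -1026*1/20165 = -1026/20165 ≈ -0.050880)
I/2697 + 32173/b(-166, -118) = -1026/20165/2697 + 32173/((-166*(-166 - 1*(-118)))) = -1026/20165*1/2697 + 32173/((-166*(-166 + 118))) = -342/18128335 + 32173/((-166*(-48))) = -342/18128335 + 32173/7968 = 583240196899/144446573280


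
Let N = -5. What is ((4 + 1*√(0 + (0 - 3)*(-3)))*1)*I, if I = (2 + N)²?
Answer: 63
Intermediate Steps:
I = 9 (I = (2 - 5)² = (-3)² = 9)
((4 + 1*√(0 + (0 - 3)*(-3)))*1)*I = ((4 + 1*√(0 + (0 - 3)*(-3)))*1)*9 = ((4 + 1*√(0 - 3*(-3)))*1)*9 = ((4 + 1*√(0 + 9))*1)*9 = ((4 + 1*√9)*1)*9 = ((4 + 1*3)*1)*9 = ((4 + 3)*1)*9 = (7*1)*9 = 7*9 = 63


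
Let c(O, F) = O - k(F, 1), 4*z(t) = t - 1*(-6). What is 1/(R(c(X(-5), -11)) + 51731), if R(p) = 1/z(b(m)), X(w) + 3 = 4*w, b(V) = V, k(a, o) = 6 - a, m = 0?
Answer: 3/155195 ≈ 1.9331e-5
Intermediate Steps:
X(w) = -3 + 4*w
z(t) = 3/2 + t/4 (z(t) = (t - 1*(-6))/4 = (t + 6)/4 = (6 + t)/4 = 3/2 + t/4)
c(O, F) = -6 + F + O (c(O, F) = O - (6 - F) = O + (-6 + F) = -6 + F + O)
R(p) = 2/3 (R(p) = 1/(3/2 + (1/4)*0) = 1/(3/2 + 0) = 1/(3/2) = 2/3)
1/(R(c(X(-5), -11)) + 51731) = 1/(2/3 + 51731) = 1/(155195/3) = 3/155195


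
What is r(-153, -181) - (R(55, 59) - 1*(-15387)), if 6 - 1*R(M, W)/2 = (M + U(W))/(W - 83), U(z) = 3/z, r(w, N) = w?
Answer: -2753516/177 ≈ -15557.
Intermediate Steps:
R(M, W) = 12 - 2*(M + 3/W)/(-83 + W) (R(M, W) = 12 - 2*(M + 3/W)/(W - 83) = 12 - 2*(M + 3/W)/(-83 + W))
r(-153, -181) - (R(55, 59) - 1*(-15387)) = -153 - (2*(-3 - 1*59*(498 + 55 - 6*59))/(59*(-83 + 59)) - 1*(-15387)) = -153 - (2*(1/59)*(-3 - 1*59*(498 + 55 - 354))/(-24) + 15387) = -153 - (2*(1/59)*(-1/24)*(-3 - 1*59*199) + 15387) = -153 - (2*(1/59)*(-1/24)*(-3 - 11741) + 15387) = -153 - (2*(1/59)*(-1/24)*(-11744) + 15387) = -153 - (2936/177 + 15387) = -153 - 1*2726435/177 = -153 - 2726435/177 = -2753516/177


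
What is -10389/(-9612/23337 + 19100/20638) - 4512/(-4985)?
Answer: -1385669330725059/68506153130 ≈ -20227.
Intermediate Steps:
-10389/(-9612/23337 + 19100/20638) - 4512/(-4985) = -10389/(-9612*1/23337 + 19100*(1/20638)) - 4512*(-1/4985) = -10389/(-1068/2593 + 9550/10319) + 4512/4985 = -10389/13742458/26757167 + 4512/4985 = -10389*26757167/13742458 + 4512/4985 = -277980207963/13742458 + 4512/4985 = -1385669330725059/68506153130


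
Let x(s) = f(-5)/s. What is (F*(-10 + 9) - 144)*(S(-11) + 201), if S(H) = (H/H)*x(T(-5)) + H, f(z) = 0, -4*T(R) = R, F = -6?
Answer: -26220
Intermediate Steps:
T(R) = -R/4
x(s) = 0 (x(s) = 0/s = 0)
S(H) = H (S(H) = (H/H)*0 + H = 1*0 + H = 0 + H = H)
(F*(-10 + 9) - 144)*(S(-11) + 201) = (-6*(-10 + 9) - 144)*(-11 + 201) = (-6*(-1) - 144)*190 = (6 - 144)*190 = -138*190 = -26220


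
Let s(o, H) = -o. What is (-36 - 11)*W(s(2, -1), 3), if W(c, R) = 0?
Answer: 0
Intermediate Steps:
(-36 - 11)*W(s(2, -1), 3) = (-36 - 11)*0 = -47*0 = 0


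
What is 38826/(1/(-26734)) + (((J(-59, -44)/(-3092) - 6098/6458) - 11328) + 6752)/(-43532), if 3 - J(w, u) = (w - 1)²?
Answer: -451131076307261798021/434626448176 ≈ -1.0380e+9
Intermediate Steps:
J(w, u) = 3 - (-1 + w)² (J(w, u) = 3 - (w - 1)² = 3 - (-1 + w)²)
38826/(1/(-26734)) + (((J(-59, -44)/(-3092) - 6098/6458) - 11328) + 6752)/(-43532) = 38826/(1/(-26734)) + ((((3 - (-1 - 59)²)/(-3092) - 6098/6458) - 11328) + 6752)/(-43532) = 38826/(-1/26734) + ((((3 - 1*(-60)²)*(-1/3092) - 6098*1/6458) - 11328) + 6752)*(-1/43532) = 38826*(-26734) + ((((3 - 1*3600)*(-1/3092) - 3049/3229) - 11328) + 6752)*(-1/43532) = -1037974284 + ((((3 - 3600)*(-1/3092) - 3049/3229) - 11328) + 6752)*(-1/43532) = -1037974284 + (((-3597*(-1/3092) - 3049/3229) - 11328) + 6752)*(-1/43532) = -1037974284 + (((3597/3092 - 3049/3229) - 11328) + 6752)*(-1/43532) = -1037974284 + ((2187205/9984068 - 11328) + 6752)*(-1/43532) = -1037974284 + (-113097335099/9984068 + 6752)*(-1/43532) = -1037974284 - 45684907963/9984068*(-1/43532) = -1037974284 + 45684907963/434626448176 = -451131076307261798021/434626448176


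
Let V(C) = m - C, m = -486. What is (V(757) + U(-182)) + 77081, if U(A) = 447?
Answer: 76285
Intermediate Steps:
V(C) = -486 - C
(V(757) + U(-182)) + 77081 = ((-486 - 1*757) + 447) + 77081 = ((-486 - 757) + 447) + 77081 = (-1243 + 447) + 77081 = -796 + 77081 = 76285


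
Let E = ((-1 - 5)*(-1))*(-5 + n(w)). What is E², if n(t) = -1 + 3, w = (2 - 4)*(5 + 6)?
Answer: 324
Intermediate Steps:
w = -22 (w = -2*11 = -22)
n(t) = 2
E = -18 (E = ((-1 - 5)*(-1))*(-5 + 2) = -6*(-1)*(-3) = 6*(-3) = -18)
E² = (-18)² = 324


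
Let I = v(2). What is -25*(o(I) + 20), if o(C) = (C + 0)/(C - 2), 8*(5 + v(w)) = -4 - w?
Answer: -16075/31 ≈ -518.55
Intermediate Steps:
v(w) = -11/2 - w/8 (v(w) = -5 + (-4 - w)/8 = -5 + (-½ - w/8) = -11/2 - w/8)
I = -23/4 (I = -11/2 - ⅛*2 = -11/2 - ¼ = -23/4 ≈ -5.7500)
o(C) = C/(-2 + C)
-25*(o(I) + 20) = -25*(-23/(4*(-2 - 23/4)) + 20) = -25*(-23/(4*(-31/4)) + 20) = -25*(-23/4*(-4/31) + 20) = -25*(23/31 + 20) = -25*643/31 = -16075/31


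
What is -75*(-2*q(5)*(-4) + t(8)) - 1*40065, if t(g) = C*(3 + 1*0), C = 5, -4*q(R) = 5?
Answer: -40440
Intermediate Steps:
q(R) = -5/4 (q(R) = -1/4*5 = -5/4)
t(g) = 15 (t(g) = 5*(3 + 1*0) = 5*(3 + 0) = 5*3 = 15)
-75*(-2*q(5)*(-4) + t(8)) - 1*40065 = -75*(-2*(-5/4)*(-4) + 15) - 1*40065 = -75*((5/2)*(-4) + 15) - 40065 = -75*(-10 + 15) - 40065 = -75*5 - 40065 = -375 - 40065 = -40440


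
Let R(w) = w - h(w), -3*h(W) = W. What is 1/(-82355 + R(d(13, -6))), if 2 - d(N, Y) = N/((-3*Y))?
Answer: -27/2223539 ≈ -1.2143e-5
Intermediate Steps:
h(W) = -W/3
d(N, Y) = 2 + N/(3*Y) (d(N, Y) = 2 - N/((-3*Y)) = 2 - N*(-1/(3*Y)) = 2 - (-1)*N/(3*Y) = 2 + N/(3*Y))
R(w) = 4*w/3 (R(w) = w - (-1)*w/3 = w + w/3 = 4*w/3)
1/(-82355 + R(d(13, -6))) = 1/(-82355 + 4*(2 + (⅓)*13/(-6))/3) = 1/(-82355 + 4*(2 + (⅓)*13*(-⅙))/3) = 1/(-82355 + 4*(2 - 13/18)/3) = 1/(-82355 + (4/3)*(23/18)) = 1/(-82355 + 46/27) = 1/(-2223539/27) = -27/2223539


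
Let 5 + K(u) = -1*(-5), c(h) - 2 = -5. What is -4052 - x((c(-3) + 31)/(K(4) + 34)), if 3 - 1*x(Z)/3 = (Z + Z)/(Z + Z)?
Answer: -4058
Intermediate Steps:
c(h) = -3 (c(h) = 2 - 5 = -3)
K(u) = 0 (K(u) = -5 - 1*(-5) = -5 + 5 = 0)
x(Z) = 6 (x(Z) = 9 - 3*(Z + Z)/(Z + Z) = 9 - 3*2*Z/(2*Z) = 9 - 3*2*Z*1/(2*Z) = 9 - 3*1 = 9 - 3 = 6)
-4052 - x((c(-3) + 31)/(K(4) + 34)) = -4052 - 1*6 = -4052 - 6 = -4058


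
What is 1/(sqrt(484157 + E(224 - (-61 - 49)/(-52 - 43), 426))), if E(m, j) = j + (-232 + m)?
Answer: sqrt(174931157)/9206903 ≈ 0.0014365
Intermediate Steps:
E(m, j) = -232 + j + m
1/(sqrt(484157 + E(224 - (-61 - 49)/(-52 - 43), 426))) = 1/(sqrt(484157 + (-232 + 426 + (224 - (-61 - 49)/(-52 - 43))))) = 1/(sqrt(484157 + (-232 + 426 + (224 - (-110)/(-95))))) = 1/(sqrt(484157 + (-232 + 426 + (224 - (-110)*(-1)/95)))) = 1/(sqrt(484157 + (-232 + 426 + (224 - 1*22/19)))) = 1/(sqrt(484157 + (-232 + 426 + (224 - 22/19)))) = 1/(sqrt(484157 + (-232 + 426 + 4234/19))) = 1/(sqrt(484157 + 7920/19)) = 1/(sqrt(9206903/19)) = 1/(sqrt(174931157)/19) = sqrt(174931157)/9206903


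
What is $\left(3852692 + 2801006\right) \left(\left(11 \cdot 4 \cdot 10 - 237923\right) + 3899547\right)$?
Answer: $24366267912672$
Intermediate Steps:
$\left(3852692 + 2801006\right) \left(\left(11 \cdot 4 \cdot 10 - 237923\right) + 3899547\right) = 6653698 \left(\left(44 \cdot 10 - 237923\right) + 3899547\right) = 6653698 \left(\left(440 - 237923\right) + 3899547\right) = 6653698 \left(-237483 + 3899547\right) = 6653698 \cdot 3662064 = 24366267912672$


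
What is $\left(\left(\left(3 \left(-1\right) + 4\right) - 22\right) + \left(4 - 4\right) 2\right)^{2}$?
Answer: $441$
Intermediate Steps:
$\left(\left(\left(3 \left(-1\right) + 4\right) - 22\right) + \left(4 - 4\right) 2\right)^{2} = \left(\left(\left(-3 + 4\right) - 22\right) + \left(4 - 4\right) 2\right)^{2} = \left(\left(1 - 22\right) + 0 \cdot 2\right)^{2} = \left(-21 + 0\right)^{2} = \left(-21\right)^{2} = 441$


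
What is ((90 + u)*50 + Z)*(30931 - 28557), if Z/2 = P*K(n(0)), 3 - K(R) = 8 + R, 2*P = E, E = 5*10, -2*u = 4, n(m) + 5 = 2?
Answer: 10208200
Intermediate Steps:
n(m) = -3 (n(m) = -5 + 2 = -3)
u = -2 (u = -½*4 = -2)
E = 50
P = 25 (P = (½)*50 = 25)
K(R) = -5 - R (K(R) = 3 - (8 + R) = 3 + (-8 - R) = -5 - R)
Z = -100 (Z = 2*(25*(-5 - 1*(-3))) = 2*(25*(-5 + 3)) = 2*(25*(-2)) = 2*(-50) = -100)
((90 + u)*50 + Z)*(30931 - 28557) = ((90 - 2)*50 - 100)*(30931 - 28557) = (88*50 - 100)*2374 = (4400 - 100)*2374 = 4300*2374 = 10208200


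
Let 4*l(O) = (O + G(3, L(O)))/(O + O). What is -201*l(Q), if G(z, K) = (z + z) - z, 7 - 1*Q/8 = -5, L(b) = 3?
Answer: -6633/256 ≈ -25.910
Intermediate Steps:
Q = 96 (Q = 56 - 8*(-5) = 56 + 40 = 96)
G(z, K) = z (G(z, K) = 2*z - z = z)
l(O) = (3 + O)/(8*O) (l(O) = ((O + 3)/(O + O))/4 = ((3 + O)/((2*O)))/4 = ((3 + O)*(1/(2*O)))/4 = ((3 + O)/(2*O))/4 = (3 + O)/(8*O))
-201*l(Q) = -201*(3 + 96)/(8*96) = -201*99/(8*96) = -201*33/256 = -6633/256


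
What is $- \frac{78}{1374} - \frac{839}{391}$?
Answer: $- \frac{197214}{89539} \approx -2.2025$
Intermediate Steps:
$- \frac{78}{1374} - \frac{839}{391} = \left(-78\right) \frac{1}{1374} - \frac{839}{391} = - \frac{13}{229} - \frac{839}{391} = - \frac{197214}{89539}$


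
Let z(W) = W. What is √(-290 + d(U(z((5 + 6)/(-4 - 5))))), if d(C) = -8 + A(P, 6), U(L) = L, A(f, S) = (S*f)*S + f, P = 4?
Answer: 5*I*√6 ≈ 12.247*I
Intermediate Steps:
A(f, S) = f + f*S² (A(f, S) = f*S² + f = f + f*S²)
d(C) = 140 (d(C) = -8 + 4*(1 + 6²) = -8 + 4*(1 + 36) = -8 + 4*37 = -8 + 148 = 140)
√(-290 + d(U(z((5 + 6)/(-4 - 5))))) = √(-290 + 140) = √(-150) = 5*I*√6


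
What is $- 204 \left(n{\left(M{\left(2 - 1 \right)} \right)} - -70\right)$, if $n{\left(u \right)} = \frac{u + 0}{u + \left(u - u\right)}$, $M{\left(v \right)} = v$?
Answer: $-14484$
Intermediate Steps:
$n{\left(u \right)} = 1$ ($n{\left(u \right)} = \frac{u}{u + 0} = \frac{u}{u} = 1$)
$- 204 \left(n{\left(M{\left(2 - 1 \right)} \right)} - -70\right) = - 204 \left(1 - -70\right) = - 204 \left(1 + 70\right) = \left(-204\right) 71 = -14484$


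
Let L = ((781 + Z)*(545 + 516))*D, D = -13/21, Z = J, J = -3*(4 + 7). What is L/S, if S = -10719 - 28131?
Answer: 5158582/407925 ≈ 12.646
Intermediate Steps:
J = -33 (J = -3*11 = -33)
Z = -33
D = -13/21 (D = -13*1/21 = -13/21 ≈ -0.61905)
S = -38850
L = -10317164/21 (L = ((781 - 33)*(545 + 516))*(-13/21) = (748*1061)*(-13/21) = 793628*(-13/21) = -10317164/21 ≈ -4.9129e+5)
L/S = -10317164/21/(-38850) = -10317164/21*(-1/38850) = 5158582/407925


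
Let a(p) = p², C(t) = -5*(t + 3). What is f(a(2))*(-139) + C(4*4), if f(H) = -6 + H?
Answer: 183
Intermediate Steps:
C(t) = -15 - 5*t (C(t) = -5*(3 + t) = -15 - 5*t)
f(a(2))*(-139) + C(4*4) = (-6 + 2²)*(-139) + (-15 - 20*4) = (-6 + 4)*(-139) + (-15 - 5*16) = -2*(-139) + (-15 - 80) = 278 - 95 = 183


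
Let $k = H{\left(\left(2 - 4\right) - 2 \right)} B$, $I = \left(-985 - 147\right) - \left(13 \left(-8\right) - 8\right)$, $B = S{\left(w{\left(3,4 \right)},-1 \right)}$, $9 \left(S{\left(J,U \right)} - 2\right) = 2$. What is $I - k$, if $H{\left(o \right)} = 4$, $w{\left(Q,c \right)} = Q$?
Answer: $- \frac{9260}{9} \approx -1028.9$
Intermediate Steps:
$S{\left(J,U \right)} = \frac{20}{9}$ ($S{\left(J,U \right)} = 2 + \frac{1}{9} \cdot 2 = 2 + \frac{2}{9} = \frac{20}{9}$)
$B = \frac{20}{9} \approx 2.2222$
$I = -1020$ ($I = \left(-985 - 147\right) - \left(-104 - 8\right) = -1132 - -112 = -1132 + 112 = -1020$)
$k = \frac{80}{9}$ ($k = 4 \cdot \frac{20}{9} = \frac{80}{9} \approx 8.8889$)
$I - k = -1020 - \frac{80}{9} = - \frac{9260}{9}$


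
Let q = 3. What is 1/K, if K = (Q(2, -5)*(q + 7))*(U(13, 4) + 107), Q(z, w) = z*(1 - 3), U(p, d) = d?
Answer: -1/4440 ≈ -0.00022523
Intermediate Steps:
Q(z, w) = -2*z (Q(z, w) = z*(-2) = -2*z)
K = -4440 (K = ((-2*2)*(3 + 7))*(4 + 107) = -4*10*111 = -40*111 = -4440)
1/K = 1/(-4440) = -1/4440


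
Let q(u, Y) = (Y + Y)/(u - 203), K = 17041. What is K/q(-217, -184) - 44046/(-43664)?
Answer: 9766533219/502136 ≈ 19450.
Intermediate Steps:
q(u, Y) = 2*Y/(-203 + u) (q(u, Y) = (2*Y)/(-203 + u) = 2*Y/(-203 + u))
K/q(-217, -184) - 44046/(-43664) = 17041/((2*(-184)/(-203 - 217))) - 44046/(-43664) = 17041/((2*(-184)/(-420))) - 44046*(-1/43664) = 17041/((2*(-184)*(-1/420))) + 22023/21832 = 17041/(92/105) + 22023/21832 = 17041*(105/92) + 22023/21832 = 1789305/92 + 22023/21832 = 9766533219/502136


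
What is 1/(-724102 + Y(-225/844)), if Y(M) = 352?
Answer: -1/723750 ≈ -1.3817e-6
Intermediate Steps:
1/(-724102 + Y(-225/844)) = 1/(-724102 + 352) = 1/(-723750) = -1/723750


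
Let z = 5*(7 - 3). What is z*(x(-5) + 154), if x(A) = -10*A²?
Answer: -1920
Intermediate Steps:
z = 20 (z = 5*4 = 20)
z*(x(-5) + 154) = 20*(-10*(-5)² + 154) = 20*(-10*25 + 154) = 20*(-250 + 154) = 20*(-96) = -1920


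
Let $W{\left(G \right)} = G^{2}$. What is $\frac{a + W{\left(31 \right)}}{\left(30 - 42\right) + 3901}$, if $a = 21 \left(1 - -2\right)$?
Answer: $\frac{1024}{3889} \approx 0.26331$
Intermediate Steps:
$a = 63$ ($a = 21 \left(1 + 2\right) = 21 \cdot 3 = 63$)
$\frac{a + W{\left(31 \right)}}{\left(30 - 42\right) + 3901} = \frac{63 + 31^{2}}{\left(30 - 42\right) + 3901} = \frac{63 + 961}{\left(30 - 42\right) + 3901} = \frac{1024}{-12 + 3901} = \frac{1024}{3889}$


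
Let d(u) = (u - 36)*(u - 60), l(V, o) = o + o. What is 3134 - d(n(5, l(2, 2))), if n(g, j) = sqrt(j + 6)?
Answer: 964 + 96*sqrt(10) ≈ 1267.6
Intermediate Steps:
l(V, o) = 2*o
n(g, j) = sqrt(6 + j)
d(u) = (-60 + u)*(-36 + u) (d(u) = (-36 + u)*(-60 + u) = (-60 + u)*(-36 + u))
3134 - d(n(5, l(2, 2))) = 3134 - (2160 + (sqrt(6 + 2*2))**2 - 96*sqrt(6 + 2*2)) = 3134 - (2160 + (sqrt(6 + 4))**2 - 96*sqrt(6 + 4)) = 3134 - (2160 + (sqrt(10))**2 - 96*sqrt(10)) = 3134 - (2160 + 10 - 96*sqrt(10)) = 3134 - (2170 - 96*sqrt(10)) = 3134 + (-2170 + 96*sqrt(10)) = 964 + 96*sqrt(10)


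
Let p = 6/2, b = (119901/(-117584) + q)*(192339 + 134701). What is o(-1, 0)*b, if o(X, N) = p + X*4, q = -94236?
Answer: 226490851419000/7349 ≈ 3.0819e+10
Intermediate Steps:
b = -226490851419000/7349 (b = (119901/(-117584) - 94236)*(192339 + 134701) = (119901*(-1/117584) - 94236)*327040 = (-119901/117584 - 94236)*327040 = -11080765725/117584*327040 = -226490851419000/7349 ≈ -3.0819e+10)
p = 3 (p = 6*(1/2) = 3)
o(X, N) = 3 + 4*X (o(X, N) = 3 + X*4 = 3 + 4*X)
o(-1, 0)*b = (3 + 4*(-1))*(-226490851419000/7349) = (3 - 4)*(-226490851419000/7349) = -1*(-226490851419000/7349) = 226490851419000/7349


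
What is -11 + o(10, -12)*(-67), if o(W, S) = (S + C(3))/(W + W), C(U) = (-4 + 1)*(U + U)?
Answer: 179/2 ≈ 89.500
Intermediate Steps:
C(U) = -6*U
o(W, S) = (-18 + S)/(2*W) (o(W, S) = (S - 6*3)/(W + W) = (S - 18)/((2*W)) = (-18 + S)*(1/(2*W)) = (-18 + S)/(2*W))
-11 + o(10, -12)*(-67) = -11 + ((½)*(-18 - 12)/10)*(-67) = -11 + ((½)*(⅒)*(-30))*(-67) = -11 - 3/2*(-67) = -11 + 201/2 = 179/2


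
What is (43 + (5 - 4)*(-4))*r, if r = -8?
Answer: -312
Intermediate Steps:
(43 + (5 - 4)*(-4))*r = (43 + (5 - 4)*(-4))*(-8) = (43 + 1*(-4))*(-8) = (43 - 4)*(-8) = 39*(-8) = -312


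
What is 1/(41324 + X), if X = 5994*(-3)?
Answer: 1/23342 ≈ 4.2841e-5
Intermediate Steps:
X = -17982
1/(41324 + X) = 1/(41324 - 17982) = 1/23342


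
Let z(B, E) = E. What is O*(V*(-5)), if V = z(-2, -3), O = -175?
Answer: -2625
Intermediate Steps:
V = -3
O*(V*(-5)) = -(-525)*(-5) = -175*15 = -2625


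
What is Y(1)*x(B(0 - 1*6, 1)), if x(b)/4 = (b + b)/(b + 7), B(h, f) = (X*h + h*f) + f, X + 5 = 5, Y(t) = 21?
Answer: -420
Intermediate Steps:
X = 0 (X = -5 + 5 = 0)
B(h, f) = f + f*h (B(h, f) = (0*h + h*f) + f = (0 + f*h) + f = f*h + f = f + f*h)
x(b) = 8*b/(7 + b) (x(b) = 4*((b + b)/(b + 7)) = 4*((2*b)/(7 + b)) = 4*(2*b/(7 + b)) = 8*b/(7 + b))
Y(1)*x(B(0 - 1*6, 1)) = 21*(8*(1*(1 + (0 - 1*6)))/(7 + 1*(1 + (0 - 1*6)))) = 21*(8*(1*(1 + (0 - 6)))/(7 + 1*(1 + (0 - 6)))) = 21*(8*(1*(1 - 6))/(7 + 1*(1 - 6))) = 21*(8*(1*(-5))/(7 + 1*(-5))) = 21*(8*(-5)/(7 - 5)) = 21*(8*(-5)/2) = 21*(8*(-5)*(½)) = 21*(-20) = -420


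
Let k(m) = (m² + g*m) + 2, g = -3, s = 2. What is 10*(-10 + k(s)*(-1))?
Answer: -100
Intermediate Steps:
k(m) = 2 + m² - 3*m (k(m) = (m² - 3*m) + 2 = 2 + m² - 3*m)
10*(-10 + k(s)*(-1)) = 10*(-10 + (2 + 2² - 3*2)*(-1)) = 10*(-10 + (2 + 4 - 6)*(-1)) = 10*(-10 + 0*(-1)) = 10*(-10 + 0) = 10*(-10) = -100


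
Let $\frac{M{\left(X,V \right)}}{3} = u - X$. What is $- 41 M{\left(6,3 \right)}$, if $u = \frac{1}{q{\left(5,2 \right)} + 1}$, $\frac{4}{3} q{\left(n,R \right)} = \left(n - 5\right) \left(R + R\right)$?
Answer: $615$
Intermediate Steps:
$q{\left(n,R \right)} = \frac{3 R \left(-5 + n\right)}{2}$ ($q{\left(n,R \right)} = \frac{3 \left(n - 5\right) \left(R + R\right)}{4} = \frac{3 \left(-5 + n\right) 2 R}{4} = \frac{3 \cdot 2 R \left(-5 + n\right)}{4} = \frac{3 R \left(-5 + n\right)}{2}$)
$u = 1$ ($u = \frac{1}{\frac{3}{2} \cdot 2 \left(-5 + 5\right) + 1} = \frac{1}{\frac{3}{2} \cdot 2 \cdot 0 + 1} = \frac{1}{0 + 1} = 1^{-1} = 1$)
$M{\left(X,V \right)} = 3 - 3 X$ ($M{\left(X,V \right)} = 3 \left(1 - X\right) = 3 - 3 X$)
$- 41 M{\left(6,3 \right)} = - 41 \left(3 - 18\right) = \left(-41\right) \left(-15\right) = 615$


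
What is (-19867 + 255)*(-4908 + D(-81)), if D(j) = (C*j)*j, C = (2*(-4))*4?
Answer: 4213834320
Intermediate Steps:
C = -32 (C = -8*4 = -32)
D(j) = -32*j² (D(j) = (-32*j)*j = -32*j²)
(-19867 + 255)*(-4908 + D(-81)) = (-19867 + 255)*(-4908 - 32*(-81)²) = -19612*(-4908 - 32*6561) = -19612*(-4908 - 209952) = -19612*(-214860) = 4213834320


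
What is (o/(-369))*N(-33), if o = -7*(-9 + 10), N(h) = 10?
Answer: 70/369 ≈ 0.18970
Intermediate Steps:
o = -7 (o = -7*1 = -7)
(o/(-369))*N(-33) = -7/(-369)*10 = -7*(-1/369)*10 = (7/369)*10 = 70/369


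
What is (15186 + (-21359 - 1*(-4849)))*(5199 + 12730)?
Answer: -23737996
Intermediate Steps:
(15186 + (-21359 - 1*(-4849)))*(5199 + 12730) = (15186 + (-21359 + 4849))*17929 = (15186 - 16510)*17929 = -1324*17929 = -23737996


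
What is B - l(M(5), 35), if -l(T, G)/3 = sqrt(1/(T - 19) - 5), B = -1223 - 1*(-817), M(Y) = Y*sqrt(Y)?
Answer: -406 + 3*I*sqrt(96 - 25*sqrt(5))/sqrt(19 - 5*sqrt(5)) ≈ -406.0 + 6.7934*I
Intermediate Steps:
M(Y) = Y**(3/2)
B = -406 (B = -1223 + 817 = -406)
l(T, G) = -3*sqrt(-5 + 1/(-19 + T)) (l(T, G) = -3*sqrt(1/(T - 19) - 5) = -3*sqrt(1/(-19 + T) - 5) = -3*sqrt(-5 + 1/(-19 + T)))
B - l(M(5), 35) = -406 - (-3)*sqrt(-(-96 + 5*5**(3/2))/(-19 + 5**(3/2))) = -406 - (-3)*sqrt(-(-96 + 5*(5*sqrt(5)))/(-19 + 5*sqrt(5))) = -406 - (-3)*sqrt(-(-96 + 25*sqrt(5))/(-19 + 5*sqrt(5))) = -406 - (-3)*I*sqrt(-1/(-19 + 5*sqrt(5)))*sqrt(96 - 25*sqrt(5)) = -406 + 3*I*sqrt(-1/(-19 + 5*sqrt(5)))*sqrt(96 - 25*sqrt(5))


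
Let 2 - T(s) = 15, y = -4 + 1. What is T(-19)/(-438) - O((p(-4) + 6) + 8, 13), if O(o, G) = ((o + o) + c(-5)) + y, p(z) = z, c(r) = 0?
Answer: -7433/438 ≈ -16.970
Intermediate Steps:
y = -3
T(s) = -13 (T(s) = 2 - 1*15 = 2 - 15 = -13)
O(o, G) = -3 + 2*o (O(o, G) = ((o + o) + 0) - 3 = (2*o + 0) - 3 = 2*o - 3 = -3 + 2*o)
T(-19)/(-438) - O((p(-4) + 6) + 8, 13) = -13/(-438) - (-3 + 2*((-4 + 6) + 8)) = -13*(-1/438) - (-3 + 2*(2 + 8)) = 13/438 - (-3 + 2*10) = 13/438 - (-3 + 20) = 13/438 - 1*17 = 13/438 - 17 = -7433/438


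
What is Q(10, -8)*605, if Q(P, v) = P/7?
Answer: 6050/7 ≈ 864.29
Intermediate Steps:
Q(P, v) = P/7 (Q(P, v) = P*(1/7) = P/7)
Q(10, -8)*605 = ((1/7)*10)*605 = (10/7)*605 = 6050/7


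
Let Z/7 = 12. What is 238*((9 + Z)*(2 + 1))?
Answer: 66402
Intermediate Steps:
Z = 84 (Z = 7*12 = 84)
238*((9 + Z)*(2 + 1)) = 238*((9 + 84)*(2 + 1)) = 238*(93*3) = 238*279 = 66402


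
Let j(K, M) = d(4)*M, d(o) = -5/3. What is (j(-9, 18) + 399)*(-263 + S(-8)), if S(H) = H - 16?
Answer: -105903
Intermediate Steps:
S(H) = -16 + H
d(o) = -5/3 (d(o) = -5*⅓ = -5/3)
j(K, M) = -5*M/3
(j(-9, 18) + 399)*(-263 + S(-8)) = (-5/3*18 + 399)*(-263 + (-16 - 8)) = (-30 + 399)*(-263 - 24) = 369*(-287) = -105903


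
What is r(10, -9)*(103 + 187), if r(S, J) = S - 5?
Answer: 1450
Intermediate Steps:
r(S, J) = -5 + S
r(10, -9)*(103 + 187) = (-5 + 10)*(103 + 187) = 5*290 = 1450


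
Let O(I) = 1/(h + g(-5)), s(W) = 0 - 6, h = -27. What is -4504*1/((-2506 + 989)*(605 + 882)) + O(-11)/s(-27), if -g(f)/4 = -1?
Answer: 2877331/311297502 ≈ 0.0092430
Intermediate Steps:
g(f) = 4 (g(f) = -4*(-1) = 4)
s(W) = -6
O(I) = -1/23 (O(I) = 1/(-27 + 4) = 1/(-23) = -1/23)
-4504*1/((-2506 + 989)*(605 + 882)) + O(-11)/s(-27) = -4504*1/((-2506 + 989)*(605 + 882)) - 1/23/(-6) = -4504/(1487*(-1517)) - 1/23*(-⅙) = -4504/(-2255779) + 1/138 = -4504*(-1/2255779) + 1/138 = 4504/2255779 + 1/138 = 2877331/311297502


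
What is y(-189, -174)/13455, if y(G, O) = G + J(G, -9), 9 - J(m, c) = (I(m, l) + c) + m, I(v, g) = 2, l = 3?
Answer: 16/13455 ≈ 0.0011891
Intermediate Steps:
J(m, c) = 7 - c - m (J(m, c) = 9 - ((2 + c) + m) = 9 - (2 + c + m) = 9 + (-2 - c - m) = 7 - c - m)
y(G, O) = 16 (y(G, O) = G + (7 - 1*(-9) - G) = G + (7 + 9 - G) = G + (16 - G) = 16)
y(-189, -174)/13455 = 16/13455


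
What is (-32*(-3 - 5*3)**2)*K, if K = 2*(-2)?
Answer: 41472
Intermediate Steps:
K = -4
(-32*(-3 - 5*3)**2)*K = -32*(-3 - 5*3)**2*(-4) = -32*(-3 - 15)**2*(-4) = -32*(-18)**2*(-4) = -32*324*(-4) = -10368*(-4) = 41472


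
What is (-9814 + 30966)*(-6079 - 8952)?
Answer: -317935712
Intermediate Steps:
(-9814 + 30966)*(-6079 - 8952) = 21152*(-15031) = -317935712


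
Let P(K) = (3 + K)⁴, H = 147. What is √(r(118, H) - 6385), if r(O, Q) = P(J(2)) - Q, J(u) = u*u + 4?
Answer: 3*√901 ≈ 90.050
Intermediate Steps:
J(u) = 4 + u² (J(u) = u² + 4 = 4 + u²)
r(O, Q) = 14641 - Q (r(O, Q) = (3 + (4 + 2²))⁴ - Q = (3 + (4 + 4))⁴ - Q = (3 + 8)⁴ - Q = 11⁴ - Q = 14641 - Q)
√(r(118, H) - 6385) = √((14641 - 1*147) - 6385) = √((14641 - 147) - 6385) = √(14494 - 6385) = √8109 = 3*√901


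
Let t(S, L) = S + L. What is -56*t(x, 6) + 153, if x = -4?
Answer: 41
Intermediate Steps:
t(S, L) = L + S
-56*t(x, 6) + 153 = -56*(6 - 4) + 153 = -56*2 + 153 = -112 + 153 = 41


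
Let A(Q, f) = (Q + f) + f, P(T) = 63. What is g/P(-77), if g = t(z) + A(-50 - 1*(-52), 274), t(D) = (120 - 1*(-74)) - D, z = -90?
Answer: 278/21 ≈ 13.238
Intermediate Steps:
A(Q, f) = Q + 2*f
t(D) = 194 - D (t(D) = (120 + 74) - D = 194 - D)
g = 834 (g = (194 - 1*(-90)) + ((-50 - 1*(-52)) + 2*274) = (194 + 90) + ((-50 + 52) + 548) = 284 + (2 + 548) = 284 + 550 = 834)
g/P(-77) = 834/63 = 834*(1/63) = 278/21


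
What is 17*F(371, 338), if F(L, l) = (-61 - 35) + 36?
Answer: -1020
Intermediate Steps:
F(L, l) = -60 (F(L, l) = -96 + 36 = -60)
17*F(371, 338) = 17*(-60) = -1020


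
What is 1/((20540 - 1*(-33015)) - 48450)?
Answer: 1/5105 ≈ 0.00019589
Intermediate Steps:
1/((20540 - 1*(-33015)) - 48450) = 1/((20540 + 33015) - 48450) = 1/(53555 - 48450) = 1/5105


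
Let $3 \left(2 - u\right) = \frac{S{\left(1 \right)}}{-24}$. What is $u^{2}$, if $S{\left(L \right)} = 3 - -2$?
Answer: $\frac{22201}{5184} \approx 4.2826$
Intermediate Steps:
$S{\left(L \right)} = 5$ ($S{\left(L \right)} = 3 + 2 = 5$)
$u = \frac{149}{72}$ ($u = 2 - \frac{5 \frac{1}{-24}}{3} = 2 - \frac{5 \left(- \frac{1}{24}\right)}{3} = 2 - - \frac{5}{72} = 2 + \frac{5}{72} = \frac{149}{72} \approx 2.0694$)
$u^{2} = \left(\frac{149}{72}\right)^{2} = \frac{22201}{5184}$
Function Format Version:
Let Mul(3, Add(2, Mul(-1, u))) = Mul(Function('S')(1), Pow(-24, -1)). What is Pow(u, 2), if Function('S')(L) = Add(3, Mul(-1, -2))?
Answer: Rational(22201, 5184) ≈ 4.2826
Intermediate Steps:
Function('S')(L) = 5 (Function('S')(L) = Add(3, 2) = 5)
u = Rational(149, 72) (u = Add(2, Mul(Rational(-1, 3), Mul(5, Pow(-24, -1)))) = Add(2, Mul(Rational(-1, 3), Mul(5, Rational(-1, 24)))) = Add(2, Mul(Rational(-1, 3), Rational(-5, 24))) = Add(2, Rational(5, 72)) = Rational(149, 72) ≈ 2.0694)
Pow(u, 2) = Pow(Rational(149, 72), 2) = Rational(22201, 5184)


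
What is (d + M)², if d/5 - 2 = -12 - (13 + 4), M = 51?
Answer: 7056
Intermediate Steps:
d = -135 (d = 10 + 5*(-12 - (13 + 4)) = 10 + 5*(-12 - 1*17) = 10 + 5*(-12 - 17) = 10 + 5*(-29) = 10 - 145 = -135)
(d + M)² = (-135 + 51)² = (-84)² = 7056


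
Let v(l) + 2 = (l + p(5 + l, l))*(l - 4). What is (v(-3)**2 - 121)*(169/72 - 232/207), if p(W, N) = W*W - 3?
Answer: 677/24 ≈ 28.208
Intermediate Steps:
p(W, N) = -3 + W**2 (p(W, N) = W**2 - 3 = -3 + W**2)
v(l) = -2 + (-4 + l)*(-3 + l + (5 + l)**2) (v(l) = -2 + (l + (-3 + (5 + l)**2))*(l - 4) = -2 + (-3 + l + (5 + l)**2)*(-4 + l) = -2 + (-4 + l)*(-3 + l + (5 + l)**2))
(v(-3)**2 - 121)*(169/72 - 232/207) = ((-90 + (-3)**3 - 22*(-3) + 7*(-3)**2)**2 - 121)*(169/72 - 232/207) = ((-90 - 27 + 66 + 7*9)**2 - 121)*(169*(1/72) - 232*1/207) = ((-90 - 27 + 66 + 63)**2 - 121)*(169/72 - 232/207) = (12**2 - 121)*(677/552) = (144 - 121)*(677/552) = 23*(677/552) = 677/24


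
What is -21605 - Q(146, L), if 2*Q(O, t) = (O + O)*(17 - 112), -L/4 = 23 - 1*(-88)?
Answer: -7735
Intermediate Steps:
L = -444 (L = -4*(23 - 1*(-88)) = -4*(23 + 88) = -4*111 = -444)
Q(O, t) = -95*O (Q(O, t) = ((O + O)*(17 - 112))/2 = ((2*O)*(-95))/2 = (-190*O)/2 = -95*O)
-21605 - Q(146, L) = -21605 - (-95)*146 = -21605 - 1*(-13870) = -21605 + 13870 = -7735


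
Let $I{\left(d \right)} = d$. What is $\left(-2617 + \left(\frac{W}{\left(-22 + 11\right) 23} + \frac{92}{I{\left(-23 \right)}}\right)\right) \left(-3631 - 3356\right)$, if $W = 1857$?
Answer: $\frac{4646145390}{253} \approx 1.8364 \cdot 10^{7}$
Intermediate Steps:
$\left(-2617 + \left(\frac{W}{\left(-22 + 11\right) 23} + \frac{92}{I{\left(-23 \right)}}\right)\right) \left(-3631 - 3356\right) = \left(-2617 + \left(\frac{1857}{\left(-22 + 11\right) 23} + \frac{92}{-23}\right)\right) \left(-3631 - 3356\right) = \left(-2617 + \left(\frac{1857}{\left(-11\right) 23} + 92 \left(- \frac{1}{23}\right)\right)\right) \left(-6987\right) = \left(-2617 + \left(\frac{1857}{-253} - 4\right)\right) \left(-6987\right) = \left(-2617 + \left(1857 \left(- \frac{1}{253}\right) - 4\right)\right) \left(-6987\right) = \left(-2617 - \frac{2869}{253}\right) \left(-6987\right) = \left(- \frac{664970}{253}\right) \left(-6987\right) = \frac{4646145390}{253}$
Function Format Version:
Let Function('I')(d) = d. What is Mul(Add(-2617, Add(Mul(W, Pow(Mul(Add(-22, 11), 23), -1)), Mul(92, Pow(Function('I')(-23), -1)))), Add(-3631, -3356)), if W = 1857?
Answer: Rational(4646145390, 253) ≈ 1.8364e+7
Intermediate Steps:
Mul(Add(-2617, Add(Mul(W, Pow(Mul(Add(-22, 11), 23), -1)), Mul(92, Pow(Function('I')(-23), -1)))), Add(-3631, -3356)) = Mul(Add(-2617, Add(Mul(1857, Pow(Mul(Add(-22, 11), 23), -1)), Mul(92, Pow(-23, -1)))), Add(-3631, -3356)) = Mul(Add(-2617, Add(Mul(1857, Pow(Mul(-11, 23), -1)), Mul(92, Rational(-1, 23)))), -6987) = Mul(Add(-2617, Add(Mul(1857, Pow(-253, -1)), -4)), -6987) = Mul(Add(-2617, Add(Mul(1857, Rational(-1, 253)), -4)), -6987) = Mul(Add(-2617, Add(Rational(-1857, 253), -4)), -6987) = Mul(Add(-2617, Rational(-2869, 253)), -6987) = Mul(Rational(-664970, 253), -6987) = Rational(4646145390, 253)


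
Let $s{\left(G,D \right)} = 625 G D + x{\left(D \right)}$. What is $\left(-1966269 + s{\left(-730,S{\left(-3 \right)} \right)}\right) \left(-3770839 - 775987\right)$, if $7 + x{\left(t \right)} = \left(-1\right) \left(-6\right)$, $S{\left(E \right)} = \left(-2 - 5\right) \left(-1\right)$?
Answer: $23461713096520$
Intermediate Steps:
$S{\left(E \right)} = 7$ ($S{\left(E \right)} = \left(-7\right) \left(-1\right) = 7$)
$x{\left(t \right)} = -1$ ($x{\left(t \right)} = -7 - -6 = -7 + 6 = -1$)
$s{\left(G,D \right)} = -1 + 625 D G$ ($s{\left(G,D \right)} = 625 G D - 1 = 625 D G - 1 = -1 + 625 D G$)
$\left(-1966269 + s{\left(-730,S{\left(-3 \right)} \right)}\right) \left(-3770839 - 775987\right) = \left(-1966269 + \left(-1 + 625 \cdot 7 \left(-730\right)\right)\right) \left(-3770839 - 775987\right) = \left(-1966269 - 3193751\right) \left(-4546826\right) = \left(-5160020\right) \left(-4546826\right) = 23461713096520$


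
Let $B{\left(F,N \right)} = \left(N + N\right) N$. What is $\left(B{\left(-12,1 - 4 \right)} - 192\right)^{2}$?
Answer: $30276$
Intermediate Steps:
$B{\left(F,N \right)} = 2 N^{2}$ ($B{\left(F,N \right)} = 2 N N = 2 N^{2}$)
$\left(B{\left(-12,1 - 4 \right)} - 192\right)^{2} = \left(2 \left(1 - 4\right)^{2} - 192\right)^{2} = \left(2 \left(-3\right)^{2} - 192\right)^{2} = \left(2 \cdot 9 - 192\right)^{2} = \left(18 - 192\right)^{2} = \left(-174\right)^{2} = 30276$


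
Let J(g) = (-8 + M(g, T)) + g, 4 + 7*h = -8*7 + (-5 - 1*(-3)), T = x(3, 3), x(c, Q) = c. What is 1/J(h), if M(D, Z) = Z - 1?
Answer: -7/104 ≈ -0.067308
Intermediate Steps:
T = 3
h = -62/7 (h = -4/7 + (-8*7 + (-5 - 1*(-3)))/7 = -4/7 + (-56 + (-5 + 3))/7 = -4/7 + (-56 - 2)/7 = -4/7 + (1/7)*(-58) = -4/7 - 58/7 = -62/7 ≈ -8.8571)
M(D, Z) = -1 + Z
J(g) = -6 + g (J(g) = (-8 + (-1 + 3)) + g = (-8 + 2) + g = -6 + g)
1/J(h) = 1/(-6 - 62/7) = 1/(-104/7) = -7/104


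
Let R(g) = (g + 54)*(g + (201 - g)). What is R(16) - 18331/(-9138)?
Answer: 128589991/9138 ≈ 14072.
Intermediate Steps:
R(g) = 10854 + 201*g (R(g) = (54 + g)*201 = 10854 + 201*g)
R(16) - 18331/(-9138) = (10854 + 201*16) - 18331/(-9138) = (10854 + 3216) - 18331*(-1/9138) = 14070 + 18331/9138 = 128589991/9138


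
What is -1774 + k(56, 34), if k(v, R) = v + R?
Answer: -1684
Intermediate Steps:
k(v, R) = R + v
-1774 + k(56, 34) = -1774 + (34 + 56) = -1774 + 90 = -1684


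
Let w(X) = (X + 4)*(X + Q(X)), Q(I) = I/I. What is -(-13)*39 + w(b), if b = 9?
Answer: 637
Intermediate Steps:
Q(I) = 1
w(X) = (1 + X)*(4 + X) (w(X) = (X + 4)*(X + 1) = (4 + X)*(1 + X) = (1 + X)*(4 + X))
-(-13)*39 + w(b) = -(-13)*39 + (4 + 9² + 5*9) = -13*(-39) + (4 + 81 + 45) = 507 + 130 = 637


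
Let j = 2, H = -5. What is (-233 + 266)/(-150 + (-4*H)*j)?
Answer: -3/10 ≈ -0.30000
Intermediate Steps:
(-233 + 266)/(-150 + (-4*H)*j) = (-233 + 266)/(-150 - 4*(-5)*2) = 33/(-150 + 20*2) = 33/(-150 + 40) = 33/(-110) = 33*(-1/110) = -3/10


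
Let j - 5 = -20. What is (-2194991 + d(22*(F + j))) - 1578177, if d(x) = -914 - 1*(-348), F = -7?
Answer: -3773734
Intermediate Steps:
j = -15 (j = 5 - 20 = -15)
d(x) = -566 (d(x) = -914 + 348 = -566)
(-2194991 + d(22*(F + j))) - 1578177 = (-2194991 - 566) - 1578177 = -2195557 - 1578177 = -3773734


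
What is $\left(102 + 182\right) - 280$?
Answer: $4$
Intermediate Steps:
$\left(102 + 182\right) - 280 = 284 - 280 = 4$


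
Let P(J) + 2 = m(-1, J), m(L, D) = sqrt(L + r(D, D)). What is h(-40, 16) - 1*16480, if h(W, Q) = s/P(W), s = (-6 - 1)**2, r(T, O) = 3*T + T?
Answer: -2719298/165 - 49*I*sqrt(161)/165 ≈ -16481.0 - 3.7681*I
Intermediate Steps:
r(T, O) = 4*T
s = 49 (s = (-7)**2 = 49)
m(L, D) = sqrt(L + 4*D)
P(J) = -2 + sqrt(-1 + 4*J)
h(W, Q) = 49/(-2 + sqrt(-1 + 4*W))
h(-40, 16) - 1*16480 = 49/(-2 + sqrt(-1 + 4*(-40))) - 1*16480 = 49/(-2 + sqrt(-1 - 160)) - 16480 = 49/(-2 + sqrt(-161)) - 16480 = 49/(-2 + I*sqrt(161)) - 16480 = -16480 + 49/(-2 + I*sqrt(161))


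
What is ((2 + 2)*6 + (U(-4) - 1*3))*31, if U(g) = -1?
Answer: 620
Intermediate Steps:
((2 + 2)*6 + (U(-4) - 1*3))*31 = ((2 + 2)*6 + (-1 - 1*3))*31 = (4*6 + (-1 - 3))*31 = (24 - 4)*31 = 20*31 = 620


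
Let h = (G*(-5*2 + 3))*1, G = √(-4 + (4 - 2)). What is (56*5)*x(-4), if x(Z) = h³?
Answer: 192080*I*√2 ≈ 2.7164e+5*I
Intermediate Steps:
G = I*√2 (G = √(-4 + 2) = √(-2) = I*√2 ≈ 1.4142*I)
h = -7*I*√2 (h = ((I*√2)*(-5*2 + 3))*1 = ((I*√2)*(-10 + 3))*1 = ((I*√2)*(-7))*1 = -7*I*√2*1 = -7*I*√2 ≈ -9.8995*I)
x(Z) = 686*I*√2 (x(Z) = (-7*I*√2)³ = 686*I*√2)
(56*5)*x(-4) = (56*5)*(686*I*√2) = 280*(686*I*√2) = 192080*I*√2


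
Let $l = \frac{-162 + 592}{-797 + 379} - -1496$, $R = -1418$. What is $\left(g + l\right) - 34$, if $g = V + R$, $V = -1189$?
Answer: $- \frac{239520}{209} \approx -1146.0$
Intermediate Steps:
$l = \frac{312449}{209}$ ($l = \frac{430}{-418} + 1496 = 430 \left(- \frac{1}{418}\right) + 1496 = - \frac{215}{209} + 1496 = \frac{312449}{209} \approx 1495.0$)
$g = -2607$ ($g = -1189 - 1418 = -2607$)
$\left(g + l\right) - 34 = \left(-2607 + \frac{312449}{209}\right) - 34 = - \frac{232414}{209} - 34 = - \frac{239520}{209}$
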